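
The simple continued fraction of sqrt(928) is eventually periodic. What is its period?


Run the CF algorithm for sqrt(928).
a_0 = floor(sqrt(928)) = 30; set m_0=0, q_0=1.
Recurrence: m' = q*a - m,  q' = (d - m'^2)/q,  a' = floor((a_0 + m')/q').
  step 1: m=30, q=28, a=2
  step 2: m=26, q=9, a=6
  step 3: m=28, q=16, a=3
  step 4: m=20, q=33, a=1
  step 5: m=13, q=23, a=1
  step 6: m=10, q=36, a=1
  step 7: m=26, q=7, a=8
  step 8: m=30, q=4, a=15
  step 9: m=30, q=7, a=8
  step 10: m=26, q=36, a=1
  step 11: m=10, q=23, a=1
  step 12: m=13, q=33, a=1
  step 13: m=20, q=16, a=3
  step 14: m=28, q=9, a=6
  step 15: m=26, q=28, a=2
  step 16: m=30, q=1, a=60
a_16 = 2*a_0 = 60, so the period closes here.
sqrt(928) = [30; 2, 6, 3, 1, 1, 1, 8, 15, 8, 1, 1, 1, 3, 6, 2, 60]
Period length = 16

16


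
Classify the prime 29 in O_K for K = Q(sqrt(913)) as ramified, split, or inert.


K = Q(sqrt(913)). Since d mod 4 = 1, disc(K) = 913.
Check p | disc: 913 mod 29 = 14.
p does not divide disc. Compute Legendre symbol (d/p):
14^((29-1)/2) mod 29 = -1
(d/p) = -1, so p is inert: (p) stays prime with e=1, f=2, g=1.
Therefore p is inert.

inert


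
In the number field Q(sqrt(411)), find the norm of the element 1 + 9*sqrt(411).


N(a + b*sqrt(d)) = a^2 - d*b^2
= (1)^2 - (411)*(9)^2
= 1 - 33291
= -33290

-33290


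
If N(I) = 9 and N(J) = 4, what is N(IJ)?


N(IJ) = N(I) * N(J)
= 9 * 4
= 36

36


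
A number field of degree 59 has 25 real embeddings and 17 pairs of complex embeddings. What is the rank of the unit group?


By Dirichlet's unit theorem:
rank = r1 + r2 - 1
= 25 + 17 - 1
= 41

41


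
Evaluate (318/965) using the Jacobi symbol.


Compute (318/965) via quadratic reciprocity:
  pull out 2: (2/965) = -1  (since 965 mod 8 = 5)
  reciprocity: (159/965) -> +(965/159)
  reduce: (11/159)
  reciprocity: (11/159) -> -(159/11)
  reduce: (5/11)
  reciprocity: (5/11) -> +(11/5)
  reduce: (1/5)
  (1/5) = 1
Product of signs = 1

1


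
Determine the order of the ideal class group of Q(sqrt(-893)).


K = Q(sqrt(-893)). d mod 4 = 3, so D = disc(K) = 4d = -3572
h(K) equals the number of primitive reduced positive-definite forms (a, b, c) = a*x^2 + b*x*y + c*y^2 with b^2 - 4ac = D,
where reduced means |b| <= a <= c, with b >= 0 whenever |b| = a or a = c, and primitive means gcd(a, b, c) = 1.
Reduced forces 3a^2 <= |D| = 3572, so 1 <= a <= 34; b must have the parity of D, and c = (b^2 - D)/(4a) must be an integer >= a.
Enumerate a = 1..34, b in [-a, a]:
  a=1: (1, 0, 893)  [1]
  a=2: (2, 2, 447)  [1]
  a=3: (3, -2, 298), (3, 2, 298)  [2]
  a=4..5: none
  a=6: (6, -2, 149), (6, 2, 149)  [2]
  a=7..8: none
  a=9: (9, -8, 101), (9, 8, 101)  [2]
  a=10: none
  a=11: (11, -6, 82), (11, 6, 82)  [2]
  a=12: none
  a=13: (13, -4, 69), (13, 4, 69)  [2]
  a=14..16: none
  a=17: (17, -10, 54), (17, 10, 54)  [2]
  a=18: (18, -10, 51), (18, 10, 51)  [2]
  a=19: (19, 0, 47)  [1]
  a=20..21: none
  a=22: (22, -6, 41), (22, 6, 41)  [2]
  a=23: (23, -4, 39), (23, 4, 39)  [2]
  a=24..25: none
  a=26: (26, -22, 39), (26, 22, 39)  [2]
  a=27: (27, -10, 34), (27, 10, 34)  [2]
  a=28: none
  a=29: (29, -16, 33), (29, 16, 33)  [2]
  a=30..32: none
  a=33: (33, 28, 33)  [1]
  a=34: none
Total reduced forms: 1 + 1 + 2 + 2 + 2 + 2 + 2 + 2 + 2 + 1 + 2 + 2 + 2 + 2 + 2 + 1 = 28
h = 28

28


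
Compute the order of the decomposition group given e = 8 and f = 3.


|D_P| = e * f
= 8 * 3
= 24

24


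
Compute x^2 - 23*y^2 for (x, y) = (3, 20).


x^2 - d*y^2
= 3^2 - 23*20^2
= 9 - 9200
= -9191

-9191


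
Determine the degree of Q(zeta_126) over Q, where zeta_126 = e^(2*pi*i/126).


The degree equals Euler's totient phi(126).
126 = 2 * 3^2 * 7
phi(126) = 36

36


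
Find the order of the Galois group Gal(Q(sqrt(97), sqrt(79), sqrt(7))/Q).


The 3 square roots of distinct primes are multiplicatively independent over Q,
so [K:Q] = 2^3 and Gal(K/Q) is isomorphic to (Z/2Z)^3.
|Gal| = 2^3 = 8

8


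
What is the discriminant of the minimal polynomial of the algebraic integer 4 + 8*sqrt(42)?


The element 4 + 8*sqrt(42) has minimal polynomial:
x^2 - 8*x - 2672
Discriminant = (-8)^2 - 4*(-2672)
= 64 + 10688
= 10752

10752


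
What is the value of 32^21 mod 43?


p = 43 is prime and the exponent is (p-1)/2 = 21, so by Euler's criterion 32^21 = (32/43) = +1 or -1 mod 43.
Compute by square-and-multiply:
  21 = 16 + 4 + 1 (binary 10101)
  Repeated squaring mod 43: 32^1 = 32, 32^2 = 35, 32^4 = 21, 32^8 = 11, 32^16 = 35
  32^21 = 32^16 * 32^4 * 32^1 = 35 * 21 * 32 mod 43
    35 * 21 = 735 = 4 mod 43
    4 * 32 = 128 = 42 mod 43
  32^21 = 42 mod 43
Result 42 = p - 1 = -1 mod 43: 32 is a quadratic non-residue mod 43. As a residue in [0, p-1] the value is 42.
32^21 mod 43 = 42

42


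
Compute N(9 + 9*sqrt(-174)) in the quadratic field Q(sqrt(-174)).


N(a + b*sqrt(d)) = a^2 - d*b^2
= (9)^2 - (-174)*(9)^2
= 81 + 14094
= 14175

14175


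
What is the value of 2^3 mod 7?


p = 7 is prime and the exponent is (p-1)/2 = 3, so by Euler's criterion 2^3 = (2/7) = +1 or -1 mod 7.
Compute by square-and-multiply:
  3 = 2 + 1 (binary 11)
  Repeated squaring mod 7: 2^1 = 2, 2^2 = 4
  2^3 = 2^2 * 2^1 = 4 * 2 mod 7
    4 * 2 = 8 = 1 mod 7
  2^3 = 1 mod 7
Result 1: 2 is a quadratic residue mod 7.
2^3 mod 7 = 1

1


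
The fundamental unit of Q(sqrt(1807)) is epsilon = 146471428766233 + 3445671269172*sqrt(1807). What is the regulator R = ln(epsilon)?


epsilon = 146471428766233 + 3445671269172*sqrt(1807)
= 2.9294e+14
R = ln(2.9294e+14)
= 33.3110

33.3110


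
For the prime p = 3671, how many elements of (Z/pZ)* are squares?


For prime p, the number of non-zero quadratic residues is (p-1)/2.
= (3671-1)/2
= 1835

1835


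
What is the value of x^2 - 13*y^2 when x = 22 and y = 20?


x^2 - d*y^2
= 22^2 - 13*20^2
= 484 - 5200
= -4716

-4716


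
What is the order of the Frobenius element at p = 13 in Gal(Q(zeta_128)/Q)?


The Frobenius at p in Gal(Q(zeta_n)/Q) = (Z/nZ)* is the class of p, so its order is ord_128(13), the smallest k >= 1 with 13^k = 1 mod 128.
n = 128 = 2^7, phi(128) = 64; the order divides phi(n).
Divisors of 64: 1, 2, 4, 8, 16, 32, 64
Repeated squaring mod 128: 13^1 = 13, 13^2 = 41, 13^4 = 17, 13^8 = 33, 13^16 = 65, 13^32 = 1, 13^64 = 1
Test divisors in increasing order:
  k=1: 13^1 = 13 mod 128
  k=2: 13^2 = 41 mod 128
  k=4: 13^4 = 17 mod 128
  k=8: 13^8 = 33 mod 128
  k=16: 13^16 = 65 mod 128
  k=32: 13^32 = 1 mod 128  <- first divisor giving 1
Order = 32

32


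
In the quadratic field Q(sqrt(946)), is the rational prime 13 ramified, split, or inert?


K = Q(sqrt(946)). Since d mod 4 = 2, disc(K) = 3784.
Check p | disc: 3784 mod 13 = 1.
p does not divide disc. Compute Legendre symbol (d/p):
10^((13-1)/2) mod 13 = 1
(d/p) = 1, so p splits: (p) = P*P' with e=1, f=1, g=2.
Therefore p is split.

split


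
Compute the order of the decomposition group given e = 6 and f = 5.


|D_P| = e * f
= 6 * 5
= 30

30


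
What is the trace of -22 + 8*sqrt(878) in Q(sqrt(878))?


Tr(a + b*sqrt(d)) = (a + b*sqrt(d)) + (a - b*sqrt(d)) = 2a
= 2 * (-22)
= -44

-44


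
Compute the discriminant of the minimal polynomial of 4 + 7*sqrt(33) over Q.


The element 4 + 7*sqrt(33) has minimal polynomial:
x^2 - 8*x - 1601
Discriminant = (-8)^2 - 4*(-1601)
= 64 + 6404
= 6468

6468


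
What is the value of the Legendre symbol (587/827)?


p = 827 is prime, so compute (587/827) with the reciprocity algorithm (Jacobi-symbol steps: pull out 2s via (2/n), flip via reciprocity, reduce):
  reciprocity: (587/827) -> -(827/587)
  reduce: (240/587)
  pull out 2: (2/587) = -1  (since 587 mod 8 = 3)
  pull out 2: (2/587) = -1  (since 587 mod 8 = 3)
  pull out 2: (2/587) = -1  (since 587 mod 8 = 3)
  pull out 2: (2/587) = -1  (since 587 mod 8 = 3)
  reciprocity: (15/587) -> -(587/15)
  reduce: (2/15)
  pull out 2: (2/15) = +1  (since 15 mod 8 = 7)
  (1/15) = 1
Product of signs = 1
(587/827) = 1

1


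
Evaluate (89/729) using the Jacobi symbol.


Compute (89/729) via quadratic reciprocity:
  reciprocity: (89/729) -> +(729/89)
  reduce: (17/89)
  reciprocity: (17/89) -> +(89/17)
  reduce: (4/17)
  pull out 2: (2/17) = +1  (since 17 mod 8 = 1)
  pull out 2: (2/17) = +1  (since 17 mod 8 = 1)
  (1/17) = 1
Product of signs = 1

1


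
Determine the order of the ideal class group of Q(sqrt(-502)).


K = Q(sqrt(-502)). d mod 4 = 2, so D = disc(K) = 4d = -2008
h(K) equals the number of primitive reduced positive-definite forms (a, b, c) = a*x^2 + b*x*y + c*y^2 with b^2 - 4ac = D,
where reduced means |b| <= a <= c, with b >= 0 whenever |b| = a or a = c, and primitive means gcd(a, b, c) = 1.
Reduced forces 3a^2 <= |D| = 2008, so 1 <= a <= 25; b must have the parity of D, and c = (b^2 - D)/(4a) must be an integer >= a.
Enumerate a = 1..25, b in [-a, a]:
  a=1: (1, 0, 502)  [1]
  a=2: (2, 0, 251)  [1]
  a=3..6: none
  a=7: (7, -6, 73), (7, 6, 73)  [2]
  a=8..10: none
  a=11: (11, -4, 46), (11, 4, 46)  [2]
  a=12..13: none
  a=14: (14, -8, 37), (14, 8, 37)  [2]
  a=15..16: none
  a=17: (17, -10, 31), (17, 10, 31)  [2]
  a=18: none
  a=19: (19, -14, 29), (19, 14, 29)  [2]
  a=20..21: none
  a=22: (22, -4, 23), (22, 4, 23)  [2]
  a=23..25: none
Total reduced forms: 1 + 1 + 2 + 2 + 2 + 2 + 2 + 2 = 14
h = 14

14


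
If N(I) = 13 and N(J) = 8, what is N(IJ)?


N(IJ) = N(I) * N(J)
= 13 * 8
= 104

104


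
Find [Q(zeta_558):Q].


The degree equals Euler's totient phi(558).
558 = 2 * 3^2 * 31
phi(558) = 180

180


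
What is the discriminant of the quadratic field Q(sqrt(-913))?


For K = Q(sqrt(d)) with d squarefree: disc(K) = d if d = 1 mod 4, and disc(K) = 4d if d = 2 or 3 mod 4.
Here d = -913, and d mod 4 = 3.
d = 3 mod 4, not 1 (O_K = Z[sqrt(d)]), so disc(K) = 4d = 4 * (-913) = -3652

-3652


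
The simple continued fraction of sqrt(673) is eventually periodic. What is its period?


Run the CF algorithm for sqrt(673).
a_0 = floor(sqrt(673)) = 25; set m_0=0, q_0=1.
Recurrence: m' = q*a - m,  q' = (d - m'^2)/q,  a' = floor((a_0 + m')/q').
  step 1: m=25, q=48, a=1
  step 2: m=23, q=3, a=16
  step 3: m=25, q=16, a=3
  step 4: m=23, q=9, a=5
  step 5: m=22, q=21, a=2
  step 6: m=20, q=13, a=3
  step 7: m=19, q=24, a=1
  step 8: m=5, q=27, a=1
  step 9: m=22, q=7, a=6
  step 10: m=20, q=39, a=1
  step 11: m=19, q=8, a=5
  step 12: m=21, q=29, a=1
  step 13: m=8, q=21, a=1
  step 14: m=13, q=24, a=1
  step 15: m=11, q=23, a=1
  step 16: m=12, q=23, a=1
  step 17: m=11, q=24, a=1
  step 18: m=13, q=21, a=1
  step 19: m=8, q=29, a=1
  step 20: m=21, q=8, a=5
  step 21: m=19, q=39, a=1
  step 22: m=20, q=7, a=6
  step 23: m=22, q=27, a=1
  step 24: m=5, q=24, a=1
  step 25: m=19, q=13, a=3
  step 26: m=20, q=21, a=2
  step 27: m=22, q=9, a=5
  step 28: m=23, q=16, a=3
  step 29: m=25, q=3, a=16
  step 30: m=23, q=48, a=1
  step 31: m=25, q=1, a=50
a_31 = 2*a_0 = 50, so the period closes here.
sqrt(673) = [25; 1, 16, 3, 5, 2, 3, 1, 1, 6, 1, 5, 1, 1, 1, 1, 1, 1, 1, 1, 5, 1, 6, 1, 1, 3, 2, 5, 3, 16, 1, 50]
Period length = 31

31


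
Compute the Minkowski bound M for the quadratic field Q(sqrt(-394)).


d = -394, d mod 4 = 2, so disc(K) = 4d = -1576; |disc(K)| = 1576
Imaginary quadratic field, so n = 2, s = r2 = 1, r1 = 0
M = (n!/n^n) * (4/pi)^s * sqrt(|disc(K)|) = (2!/2^2) * (4/pi)^1 * sqrt(1576)
= 0.5 * 1.273240 * 39.698866
= 25.2731

25.2731


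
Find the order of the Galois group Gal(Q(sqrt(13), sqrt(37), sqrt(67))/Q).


The 3 square roots of distinct primes are multiplicatively independent over Q,
so [K:Q] = 2^3 and Gal(K/Q) is isomorphic to (Z/2Z)^3.
|Gal| = 2^3 = 8

8


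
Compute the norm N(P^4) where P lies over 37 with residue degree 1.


N(P^a) = p^(a*f)
= 37^(4*1)
= 37^4
= 1874161

1874161


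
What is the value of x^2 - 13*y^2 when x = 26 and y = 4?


x^2 - d*y^2
= 26^2 - 13*4^2
= 676 - 208
= 468

468


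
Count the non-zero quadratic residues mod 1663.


For prime p, the number of non-zero quadratic residues is (p-1)/2.
= (1663-1)/2
= 831

831


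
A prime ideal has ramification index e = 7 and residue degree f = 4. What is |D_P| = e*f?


|D_P| = e * f
= 7 * 4
= 28

28


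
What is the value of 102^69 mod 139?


p = 139 is prime and the exponent is (p-1)/2 = 69, so by Euler's criterion 102^69 = (102/139) = +1 or -1 mod 139.
Compute by square-and-multiply:
  69 = 64 + 4 + 1 (binary 1000101)
  Repeated squaring mod 139: 102^1 = 102, 102^2 = 118, 102^4 = 24, 102^8 = 20, 102^16 = 122, 102^32 = 11, 102^64 = 121
  102^69 = 102^64 * 102^4 * 102^1 = 121 * 24 * 102 mod 139
    121 * 24 = 2904 = 124 mod 139
    124 * 102 = 12648 = 138 mod 139
  102^69 = 138 mod 139
Result 138 = p - 1 = -1 mod 139: 102 is a quadratic non-residue mod 139. As a residue in [0, p-1] the value is 138.
102^69 mod 139 = 138

138


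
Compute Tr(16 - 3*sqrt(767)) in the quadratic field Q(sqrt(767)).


Tr(a + b*sqrt(d)) = (a + b*sqrt(d)) + (a - b*sqrt(d)) = 2a
= 2 * (16)
= 32

32


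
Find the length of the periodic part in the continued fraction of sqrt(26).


Run the CF algorithm for sqrt(26).
a_0 = floor(sqrt(26)) = 5; set m_0=0, q_0=1.
Recurrence: m' = q*a - m,  q' = (d - m'^2)/q,  a' = floor((a_0 + m')/q').
  step 1: m=5, q=1, a=10
a_1 = 2*a_0 = 10, so the period closes here.
sqrt(26) = [5; 10]
Period length = 1

1


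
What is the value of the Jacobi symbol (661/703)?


Compute (661/703) via quadratic reciprocity:
  reciprocity: (661/703) -> +(703/661)
  reduce: (42/661)
  pull out 2: (2/661) = -1  (since 661 mod 8 = 5)
  reciprocity: (21/661) -> +(661/21)
  reduce: (10/21)
  pull out 2: (2/21) = -1  (since 21 mod 8 = 5)
  reciprocity: (5/21) -> +(21/5)
  reduce: (1/5)
  (1/5) = 1
Product of signs = 1

1


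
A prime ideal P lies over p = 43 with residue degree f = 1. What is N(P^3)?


N(P^a) = p^(a*f)
= 43^(3*1)
= 43^3
= 79507

79507


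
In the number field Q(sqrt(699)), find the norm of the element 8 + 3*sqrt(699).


N(a + b*sqrt(d)) = a^2 - d*b^2
= (8)^2 - (699)*(3)^2
= 64 - 6291
= -6227

-6227


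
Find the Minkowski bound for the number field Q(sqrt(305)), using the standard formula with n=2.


d = 305, d mod 4 = 1, so disc(K) = d = 305; |disc(K)| = 305
Real quadratic field, so n = 2, s = r2 = 0, r1 = 2
M = (n!/n^n) * (4/pi)^s * sqrt(|disc(K)|) = (2!/2^2) * (4/pi)^0 * sqrt(305)
= 0.5 * 1.000000 * 17.464249
= 8.7321

8.7321


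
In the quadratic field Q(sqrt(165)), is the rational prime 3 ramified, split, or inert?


K = Q(sqrt(165)). Since d mod 4 = 1, disc(K) = 165.
Check p | disc: 165 mod 3 = 0.
p divides disc, so p ramifies: (p) = P^2 with e=2, f=1, g=1.
Therefore p is ramified.

ramified


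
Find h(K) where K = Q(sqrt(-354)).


K = Q(sqrt(-354)). d mod 4 = 2, so D = disc(K) = 4d = -1416
h(K) equals the number of primitive reduced positive-definite forms (a, b, c) = a*x^2 + b*x*y + c*y^2 with b^2 - 4ac = D,
where reduced means |b| <= a <= c, with b >= 0 whenever |b| = a or a = c, and primitive means gcd(a, b, c) = 1.
Reduced forces 3a^2 <= |D| = 1416, so 1 <= a <= 21; b must have the parity of D, and c = (b^2 - D)/(4a) must be an integer >= a.
Enumerate a = 1..21, b in [-a, a]:
  a=1: (1, 0, 354)  [1]
  a=2: (2, 0, 177)  [1]
  a=3: (3, 0, 118)  [1]
  a=4: none
  a=5: (5, -2, 71), (5, 2, 71)  [2]
  a=6: (6, 0, 59)  [1]
  a=7..9: none
  a=10: (10, -8, 37), (10, 8, 37)  [2]
  a=11: (11, -6, 33), (11, 6, 33)  [2]
  a=12: none
  a=13: (13, -12, 30), (13, 12, 30)  [2]
  a=14: none
  a=15: (15, -12, 26), (15, 12, 26)  [2]
  a=16..18: none
  a=19: (19, -16, 22), (19, 16, 22)  [2]
  a=20..21: none
Total reduced forms: 1 + 1 + 1 + 2 + 1 + 2 + 2 + 2 + 2 + 2 = 16
h = 16

16


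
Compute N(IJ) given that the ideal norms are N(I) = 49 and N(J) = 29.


N(IJ) = N(I) * N(J)
= 49 * 29
= 1421

1421


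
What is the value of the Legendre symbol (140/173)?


p = 173 is prime, so compute (140/173) with the reciprocity algorithm (Jacobi-symbol steps: pull out 2s via (2/n), flip via reciprocity, reduce):
  pull out 2: (2/173) = -1  (since 173 mod 8 = 5)
  pull out 2: (2/173) = -1  (since 173 mod 8 = 5)
  reciprocity: (35/173) -> +(173/35)
  reduce: (33/35)
  reciprocity: (33/35) -> +(35/33)
  reduce: (2/33)
  pull out 2: (2/33) = +1  (since 33 mod 8 = 1)
  (1/33) = 1
Product of signs = 1
(140/173) = 1

1


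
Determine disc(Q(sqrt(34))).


For K = Q(sqrt(d)) with d squarefree: disc(K) = d if d = 1 mod 4, and disc(K) = 4d if d = 2 or 3 mod 4.
Here d = 34, and d mod 4 = 2.
d = 2 mod 4, not 1 (O_K = Z[sqrt(d)]), so disc(K) = 4d = 4 * (34) = 136

136


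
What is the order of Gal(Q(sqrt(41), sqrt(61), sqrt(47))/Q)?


The 3 square roots of distinct primes are multiplicatively independent over Q,
so [K:Q] = 2^3 and Gal(K/Q) is isomorphic to (Z/2Z)^3.
|Gal| = 2^3 = 8

8


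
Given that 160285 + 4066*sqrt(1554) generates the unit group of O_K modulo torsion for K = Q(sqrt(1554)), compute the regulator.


epsilon = 160285 + 4066*sqrt(1554)
= 320570.0000
R = ln(320570.0000)
= 12.6779

12.6779


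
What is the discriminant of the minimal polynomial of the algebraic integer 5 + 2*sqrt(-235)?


The element 5 + 2*sqrt(-235) has minimal polynomial:
x^2 - 10*x + 965
Discriminant = (-10)^2 - 4*(965)
= 100 - 3860
= -3760

-3760


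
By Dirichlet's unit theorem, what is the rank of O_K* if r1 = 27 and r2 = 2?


By Dirichlet's unit theorem:
rank = r1 + r2 - 1
= 27 + 2 - 1
= 28

28


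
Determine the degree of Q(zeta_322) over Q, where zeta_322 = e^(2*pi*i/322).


The degree equals Euler's totient phi(322).
322 = 2 * 7 * 23
phi(322) = 132

132


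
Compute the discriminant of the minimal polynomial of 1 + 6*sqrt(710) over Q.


The element 1 + 6*sqrt(710) has minimal polynomial:
x^2 - 2*x - 25559
Discriminant = (-2)^2 - 4*(-25559)
= 4 + 102236
= 102240

102240


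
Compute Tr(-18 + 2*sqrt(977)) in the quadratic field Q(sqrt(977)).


Tr(a + b*sqrt(d)) = (a + b*sqrt(d)) + (a - b*sqrt(d)) = 2a
= 2 * (-18)
= -36

-36


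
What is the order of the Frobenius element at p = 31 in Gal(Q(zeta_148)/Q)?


The Frobenius at p in Gal(Q(zeta_n)/Q) = (Z/nZ)* is the class of p, so its order is ord_148(31), the smallest k >= 1 with 31^k = 1 mod 148.
n = 148 = 2^2 * 37, phi(148) = 72; the order divides phi(n).
Divisors of 72: 1, 2, 3, 4, 6, 8, 9, 12, 18, 24, 36, 72
Repeated squaring mod 148: 31^1 = 31, 31^2 = 73, 31^4 = 1, 31^8 = 1, 31^16 = 1, 31^32 = 1, 31^64 = 1
Test divisors in increasing order:
  k=1: 31^1 = 31 mod 148
  k=2: 31^2 = 73 mod 148
  k=3: 31^3 = 73 * 31 = 43 mod 148
  k=4: 31^4 = 1 mod 148  <- first divisor giving 1
Order = 4

4


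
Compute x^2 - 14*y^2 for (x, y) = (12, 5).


x^2 - d*y^2
= 12^2 - 14*5^2
= 144 - 350
= -206

-206


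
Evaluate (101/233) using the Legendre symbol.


p = 233 is prime, so compute (101/233) with the reciprocity algorithm (Jacobi-symbol steps: pull out 2s via (2/n), flip via reciprocity, reduce):
  reciprocity: (101/233) -> +(233/101)
  reduce: (31/101)
  reciprocity: (31/101) -> +(101/31)
  reduce: (8/31)
  pull out 2: (2/31) = +1  (since 31 mod 8 = 7)
  pull out 2: (2/31) = +1  (since 31 mod 8 = 7)
  pull out 2: (2/31) = +1  (since 31 mod 8 = 7)
  (1/31) = 1
Product of signs = 1
(101/233) = 1

1


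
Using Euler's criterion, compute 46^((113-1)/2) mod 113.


p = 113 is prime and the exponent is (p-1)/2 = 56, so by Euler's criterion 46^56 = (46/113) = +1 or -1 mod 113.
Compute by square-and-multiply:
  56 = 32 + 16 + 8 (binary 111000)
  Repeated squaring mod 113: 46^1 = 46, 46^2 = 82, 46^4 = 57, 46^8 = 85, 46^16 = 106, 46^32 = 49
  46^56 = 46^32 * 46^16 * 46^8 = 49 * 106 * 85 mod 113
    49 * 106 = 5194 = 109 mod 113
    109 * 85 = 9265 = 112 mod 113
  46^56 = 112 mod 113
Result 112 = p - 1 = -1 mod 113: 46 is a quadratic non-residue mod 113. As a residue in [0, p-1] the value is 112.
46^56 mod 113 = 112

112


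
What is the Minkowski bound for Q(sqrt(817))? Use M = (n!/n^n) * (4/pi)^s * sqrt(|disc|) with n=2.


d = 817, d mod 4 = 1, so disc(K) = d = 817; |disc(K)| = 817
Real quadratic field, so n = 2, s = r2 = 0, r1 = 2
M = (n!/n^n) * (4/pi)^s * sqrt(|disc(K)|) = (2!/2^2) * (4/pi)^0 * sqrt(817)
= 0.5 * 1.000000 * 28.583212
= 14.2916

14.2916


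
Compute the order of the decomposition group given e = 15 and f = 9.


|D_P| = e * f
= 15 * 9
= 135

135


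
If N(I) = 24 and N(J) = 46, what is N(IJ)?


N(IJ) = N(I) * N(J)
= 24 * 46
= 1104

1104


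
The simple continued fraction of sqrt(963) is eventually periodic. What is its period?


Run the CF algorithm for sqrt(963).
a_0 = floor(sqrt(963)) = 31; set m_0=0, q_0=1.
Recurrence: m' = q*a - m,  q' = (d - m'^2)/q,  a' = floor((a_0 + m')/q').
  step 1: m=31, q=2, a=31
  step 2: m=31, q=1, a=62
a_2 = 2*a_0 = 62, so the period closes here.
sqrt(963) = [31; 31, 62]
Period length = 2

2


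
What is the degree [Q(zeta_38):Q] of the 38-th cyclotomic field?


The degree equals Euler's totient phi(38).
38 = 2 * 19
phi(38) = 18

18


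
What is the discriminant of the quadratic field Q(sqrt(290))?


For K = Q(sqrt(d)) with d squarefree: disc(K) = d if d = 1 mod 4, and disc(K) = 4d if d = 2 or 3 mod 4.
Here d = 290, and d mod 4 = 2.
d = 2 mod 4, not 1 (O_K = Z[sqrt(d)]), so disc(K) = 4d = 4 * (290) = 1160

1160


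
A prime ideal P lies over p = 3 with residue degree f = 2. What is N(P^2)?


N(P^a) = p^(a*f)
= 3^(2*2)
= 3^4
= 81

81


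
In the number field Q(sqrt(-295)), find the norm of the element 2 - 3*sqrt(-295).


N(a + b*sqrt(d)) = a^2 - d*b^2
= (2)^2 - (-295)*(-3)^2
= 4 + 2655
= 2659

2659


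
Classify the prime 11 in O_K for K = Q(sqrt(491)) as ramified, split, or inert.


K = Q(sqrt(491)). Since d mod 4 = 3, disc(K) = 1964.
Check p | disc: 1964 mod 11 = 6.
p does not divide disc. Compute Legendre symbol (d/p):
7^((11-1)/2) mod 11 = -1
(d/p) = -1, so p is inert: (p) stays prime with e=1, f=2, g=1.
Therefore p is inert.

inert


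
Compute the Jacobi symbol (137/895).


Compute (137/895) via quadratic reciprocity:
  reciprocity: (137/895) -> +(895/137)
  reduce: (73/137)
  reciprocity: (73/137) -> +(137/73)
  reduce: (64/73)
  pull out 2: (2/73) = +1  (since 73 mod 8 = 1)
  pull out 2: (2/73) = +1  (since 73 mod 8 = 1)
  pull out 2: (2/73) = +1  (since 73 mod 8 = 1)
  pull out 2: (2/73) = +1  (since 73 mod 8 = 1)
  pull out 2: (2/73) = +1  (since 73 mod 8 = 1)
  pull out 2: (2/73) = +1  (since 73 mod 8 = 1)
  (1/73) = 1
Product of signs = 1

1


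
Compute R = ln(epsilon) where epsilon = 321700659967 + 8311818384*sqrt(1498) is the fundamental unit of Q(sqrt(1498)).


epsilon = 321700659967 + 8311818384*sqrt(1498)
= 6.4340e+11
R = ln(6.4340e+11)
= 27.1900

27.1900


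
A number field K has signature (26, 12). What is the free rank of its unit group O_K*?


By Dirichlet's unit theorem:
rank = r1 + r2 - 1
= 26 + 12 - 1
= 37

37


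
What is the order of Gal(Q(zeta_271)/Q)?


|Gal(Q(zeta_271)/Q)| = phi(271)
= 270

270


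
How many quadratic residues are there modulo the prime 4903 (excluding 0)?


For prime p, the number of non-zero quadratic residues is (p-1)/2.
= (4903-1)/2
= 2451

2451


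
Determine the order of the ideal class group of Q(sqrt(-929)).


K = Q(sqrt(-929)). d mod 4 = 3, so D = disc(K) = 4d = -3716
h(K) equals the number of primitive reduced positive-definite forms (a, b, c) = a*x^2 + b*x*y + c*y^2 with b^2 - 4ac = D,
where reduced means |b| <= a <= c, with b >= 0 whenever |b| = a or a = c, and primitive means gcd(a, b, c) = 1.
Reduced forces 3a^2 <= |D| = 3716, so 1 <= a <= 35; b must have the parity of D, and c = (b^2 - D)/(4a) must be an integer >= a.
Enumerate a = 1..35, b in [-a, a]:
  a=1: (1, 0, 929)  [1]
  a=2: (2, 2, 465)  [1]
  a=3: (3, -2, 310), (3, 2, 310)  [2]
  a=4: none
  a=5: (5, -2, 186), (5, 2, 186)  [2]
  a=6: (6, -2, 155), (6, 2, 155)  [2]
  a=7: (7, -6, 134), (7, 6, 134)  [2]
  a=8: none
  a=9: (9, -8, 105), (9, 8, 105)  [2]
  a=10: (10, -2, 93), (10, 2, 93)  [2]
  a=11..13: none
  a=14: (14, -6, 67), (14, 6, 67)  [2]
  a=15: (15, -8, 63), (15, -2, 62), (15, 2, 62), (15, 8, 63)  [4]
  a=16..17: none
  a=18: (18, -10, 53), (18, 10, 53)  [2]
  a=19..20: none
  a=21: (21, -20, 49), (21, -8, 45), (21, 8, 45), (21, 20, 49)  [4]
  a=22..24: none
  a=25: (25, -22, 42), (25, 22, 42)  [2]
  a=26: none
  a=27: (27, -8, 35), (27, 8, 35)  [2]
  a=28: none
  a=29: (29, -24, 37), (29, 24, 37)  [2]
  a=30: (30, -22, 35), (30, -2, 31), (30, 2, 31), (30, 22, 35)  [4]
  a=31..35: none
Total reduced forms: 1 + 1 + 2 + 2 + 2 + 2 + 2 + 2 + 2 + 4 + 2 + 4 + 2 + 2 + 2 + 4 = 36
h = 36

36


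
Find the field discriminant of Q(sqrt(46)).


For K = Q(sqrt(d)) with d squarefree: disc(K) = d if d = 1 mod 4, and disc(K) = 4d if d = 2 or 3 mod 4.
Here d = 46, and d mod 4 = 2.
d = 2 mod 4, not 1 (O_K = Z[sqrt(d)]), so disc(K) = 4d = 4 * (46) = 184

184


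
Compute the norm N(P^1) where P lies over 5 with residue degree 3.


N(P^a) = p^(a*f)
= 5^(1*3)
= 5^3
= 125

125


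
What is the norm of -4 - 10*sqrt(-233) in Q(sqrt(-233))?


N(a + b*sqrt(d)) = a^2 - d*b^2
= (-4)^2 - (-233)*(-10)^2
= 16 + 23300
= 23316

23316


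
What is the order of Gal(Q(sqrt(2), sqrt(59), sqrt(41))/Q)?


The 3 square roots of distinct primes are multiplicatively independent over Q,
so [K:Q] = 2^3 and Gal(K/Q) is isomorphic to (Z/2Z)^3.
|Gal| = 2^3 = 8

8


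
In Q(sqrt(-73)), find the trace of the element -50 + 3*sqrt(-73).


Tr(a + b*sqrt(d)) = (a + b*sqrt(d)) + (a - b*sqrt(d)) = 2a
= 2 * (-50)
= -100

-100


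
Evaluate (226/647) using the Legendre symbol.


p = 647 is prime, so compute (226/647) with the reciprocity algorithm (Jacobi-symbol steps: pull out 2s via (2/n), flip via reciprocity, reduce):
  pull out 2: (2/647) = +1  (since 647 mod 8 = 7)
  reciprocity: (113/647) -> +(647/113)
  reduce: (82/113)
  pull out 2: (2/113) = +1  (since 113 mod 8 = 1)
  reciprocity: (41/113) -> +(113/41)
  reduce: (31/41)
  reciprocity: (31/41) -> +(41/31)
  reduce: (10/31)
  pull out 2: (2/31) = +1  (since 31 mod 8 = 7)
  reciprocity: (5/31) -> +(31/5)
  reduce: (1/5)
  (1/5) = 1
Product of signs = 1
(226/647) = 1

1


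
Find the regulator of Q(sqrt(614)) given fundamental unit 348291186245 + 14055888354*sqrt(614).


epsilon = 348291186245 + 14055888354*sqrt(614)
= 6.9658e+11
R = ln(6.9658e+11)
= 27.2695

27.2695


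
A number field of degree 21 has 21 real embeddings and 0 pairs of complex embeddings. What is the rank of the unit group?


By Dirichlet's unit theorem:
rank = r1 + r2 - 1
= 21 + 0 - 1
= 20

20


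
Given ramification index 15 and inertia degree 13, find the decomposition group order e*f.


|D_P| = e * f
= 15 * 13
= 195

195


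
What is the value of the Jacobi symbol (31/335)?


Compute (31/335) via quadratic reciprocity:
  reciprocity: (31/335) -> -(335/31)
  reduce: (25/31)
  reciprocity: (25/31) -> +(31/25)
  reduce: (6/25)
  pull out 2: (2/25) = +1  (since 25 mod 8 = 1)
  reciprocity: (3/25) -> +(25/3)
  reduce: (1/3)
  (1/3) = 1
Product of signs = -1

-1


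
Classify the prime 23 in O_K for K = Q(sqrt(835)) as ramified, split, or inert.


K = Q(sqrt(835)). Since d mod 4 = 3, disc(K) = 3340.
Check p | disc: 3340 mod 23 = 5.
p does not divide disc. Compute Legendre symbol (d/p):
7^((23-1)/2) mod 23 = -1
(d/p) = -1, so p is inert: (p) stays prime with e=1, f=2, g=1.
Therefore p is inert.

inert


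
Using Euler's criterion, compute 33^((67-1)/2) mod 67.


p = 67 is prime and the exponent is (p-1)/2 = 33, so by Euler's criterion 33^33 = (33/67) = +1 or -1 mod 67.
Compute by square-and-multiply:
  33 = 32 + 1 (binary 100001)
  Repeated squaring mod 67: 33^1 = 33, 33^2 = 17, 33^4 = 21, 33^8 = 39, 33^16 = 47, 33^32 = 65
  33^33 = 33^32 * 33^1 = 65 * 33 mod 67
    65 * 33 = 2145 = 1 mod 67
  33^33 = 1 mod 67
Result 1: 33 is a quadratic residue mod 67.
33^33 mod 67 = 1

1


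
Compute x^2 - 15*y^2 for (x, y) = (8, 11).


x^2 - d*y^2
= 8^2 - 15*11^2
= 64 - 1815
= -1751

-1751


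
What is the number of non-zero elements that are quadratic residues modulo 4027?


For prime p, the number of non-zero quadratic residues is (p-1)/2.
= (4027-1)/2
= 2013

2013


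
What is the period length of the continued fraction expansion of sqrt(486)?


Run the CF algorithm for sqrt(486).
a_0 = floor(sqrt(486)) = 22; set m_0=0, q_0=1.
Recurrence: m' = q*a - m,  q' = (d - m'^2)/q,  a' = floor((a_0 + m')/q').
  step 1: m=22, q=2, a=22
  step 2: m=22, q=1, a=44
a_2 = 2*a_0 = 44, so the period closes here.
sqrt(486) = [22; 22, 44]
Period length = 2

2


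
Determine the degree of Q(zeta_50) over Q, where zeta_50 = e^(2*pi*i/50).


The degree equals Euler's totient phi(50).
50 = 2 * 5^2
phi(50) = 20

20


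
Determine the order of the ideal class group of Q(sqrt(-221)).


K = Q(sqrt(-221)). d mod 4 = 3, so D = disc(K) = 4d = -884
h(K) equals the number of primitive reduced positive-definite forms (a, b, c) = a*x^2 + b*x*y + c*y^2 with b^2 - 4ac = D,
where reduced means |b| <= a <= c, with b >= 0 whenever |b| = a or a = c, and primitive means gcd(a, b, c) = 1.
Reduced forces 3a^2 <= |D| = 884, so 1 <= a <= 17; b must have the parity of D, and c = (b^2 - D)/(4a) must be an integer >= a.
Enumerate a = 1..17, b in [-a, a]:
  a=1: (1, 0, 221)  [1]
  a=2: (2, 2, 111)  [1]
  a=3: (3, -2, 74), (3, 2, 74)  [2]
  a=4: none
  a=5: (5, -4, 45), (5, 4, 45)  [2]
  a=6: (6, -2, 37), (6, 2, 37)  [2]
  a=7..8: none
  a=9: (9, -4, 25), (9, 4, 25)  [2]
  a=10: (10, -6, 23), (10, 6, 23)  [2]
  a=11..12: none
  a=13: (13, 0, 17)  [1]
  a=14: none
  a=15: (15, -14, 18), (15, 4, 15), (15, 14, 18)  [3]
  a=16..17: none
Total reduced forms: 1 + 1 + 2 + 2 + 2 + 2 + 2 + 1 + 3 = 16
h = 16

16


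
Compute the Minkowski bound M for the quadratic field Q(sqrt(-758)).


d = -758, d mod 4 = 2, so disc(K) = 4d = -3032; |disc(K)| = 3032
Imaginary quadratic field, so n = 2, s = r2 = 1, r1 = 0
M = (n!/n^n) * (4/pi)^s * sqrt(|disc(K)|) = (2!/2^2) * (4/pi)^1 * sqrt(3032)
= 0.5 * 1.273240 * 55.063600
= 35.0546

35.0546


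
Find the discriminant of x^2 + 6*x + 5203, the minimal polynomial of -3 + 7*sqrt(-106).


The element -3 + 7*sqrt(-106) has minimal polynomial:
x^2 + 6*x + 5203
Discriminant = (6)^2 - 4*(5203)
= 36 - 20812
= -20776

-20776


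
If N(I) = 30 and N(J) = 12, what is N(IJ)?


N(IJ) = N(I) * N(J)
= 30 * 12
= 360

360


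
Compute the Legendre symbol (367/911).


p = 911 is prime, so compute (367/911) with the reciprocity algorithm (Jacobi-symbol steps: pull out 2s via (2/n), flip via reciprocity, reduce):
  reciprocity: (367/911) -> -(911/367)
  reduce: (177/367)
  reciprocity: (177/367) -> +(367/177)
  reduce: (13/177)
  reciprocity: (13/177) -> +(177/13)
  reduce: (8/13)
  pull out 2: (2/13) = -1  (since 13 mod 8 = 5)
  pull out 2: (2/13) = -1  (since 13 mod 8 = 5)
  pull out 2: (2/13) = -1  (since 13 mod 8 = 5)
  (1/13) = 1
Product of signs = 1
(367/911) = 1

1


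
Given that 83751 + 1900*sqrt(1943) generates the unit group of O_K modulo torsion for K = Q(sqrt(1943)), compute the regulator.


epsilon = 83751 + 1900*sqrt(1943)
= 167502.0000
R = ln(167502.0000)
= 12.0288

12.0288


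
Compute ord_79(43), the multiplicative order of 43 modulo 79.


We want ord_79(43), the smallest k >= 1 with 43^k = 1 mod 79.
n = 79 = 79, phi(79) = 78; the order divides phi(n).
Divisors of 78: 1, 2, 3, 6, 13, 26, 39, 78
Repeated squaring mod 79: 43^1 = 43, 43^2 = 32, 43^4 = 76, 43^8 = 9, 43^16 = 2, 43^32 = 4, 43^64 = 16
Test divisors in increasing order:
  k=1: 43^1 = 43 mod 79
  k=2: 43^2 = 32 mod 79
  k=3: 43^3 = 32 * 43 = 33 mod 79
  k=6: 43^6 = 76 * 32 = 62 mod 79
  k=13: 43^13 = 9 * 76 * 43 = 24 mod 79
  k=26: 43^26 = 2 * 9 * 32 = 23 mod 79
  k=39: 43^39 = 4 * 76 * 32 * 43 = 78 mod 79
  k=78: 43^78 = 16 * 9 * 76 * 32 = 1 mod 79  <- first divisor giving 1
Order = 78

78


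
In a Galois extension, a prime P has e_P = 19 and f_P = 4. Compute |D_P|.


|D_P| = e * f
= 19 * 4
= 76

76


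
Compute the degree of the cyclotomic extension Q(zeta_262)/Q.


The degree equals Euler's totient phi(262).
262 = 2 * 131
phi(262) = 130

130


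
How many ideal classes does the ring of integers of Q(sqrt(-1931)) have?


K = Q(sqrt(-1931)). d mod 4 = 1, so D = disc(K) = d = -1931
h(K) equals the number of primitive reduced positive-definite forms (a, b, c) = a*x^2 + b*x*y + c*y^2 with b^2 - 4ac = D,
where reduced means |b| <= a <= c, with b >= 0 whenever |b| = a or a = c, and primitive means gcd(a, b, c) = 1.
Reduced forces 3a^2 <= |D| = 1931, so 1 <= a <= 25; b must have the parity of D, and c = (b^2 - D)/(4a) must be an integer >= a.
Enumerate a = 1..25, b in [-a, a]:
  a=1: (1, 1, 483)  [1]
  a=2: none
  a=3: (3, -1, 161), (3, 1, 161)  [2]
  a=4: none
  a=5: (5, -3, 97), (5, 3, 97)  [2]
  a=6: none
  a=7: (7, -1, 69), (7, 1, 69)  [2]
  a=8: none
  a=9: (9, -7, 55), (9, 7, 55)  [2]
  a=10: none
  a=11: (11, -7, 45), (11, 7, 45)  [2]
  a=12..14: none
  a=15: (15, -13, 35), (15, -7, 33), (15, 7, 33), (15, 13, 35)  [4]
  a=16..18: none
  a=19: (19, -11, 27), (19, 11, 27)  [2]
  a=20: none
  a=21: (21, -13, 25), (21, -1, 23), (21, 1, 23), (21, 13, 25)  [4]
  a=22..25: none
Total reduced forms: 1 + 2 + 2 + 2 + 2 + 2 + 4 + 2 + 4 = 21
h = 21

21


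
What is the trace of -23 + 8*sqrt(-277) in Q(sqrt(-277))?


Tr(a + b*sqrt(d)) = (a + b*sqrt(d)) + (a - b*sqrt(d)) = 2a
= 2 * (-23)
= -46

-46


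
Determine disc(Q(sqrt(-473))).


For K = Q(sqrt(d)) with d squarefree: disc(K) = d if d = 1 mod 4, and disc(K) = 4d if d = 2 or 3 mod 4.
Here d = -473, and d mod 4 = 3.
d = 3 mod 4, not 1 (O_K = Z[sqrt(d)]), so disc(K) = 4d = 4 * (-473) = -1892

-1892


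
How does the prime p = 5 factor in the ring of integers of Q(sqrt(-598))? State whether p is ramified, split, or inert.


K = Q(sqrt(-598)). Since d mod 4 = 2, disc(K) = -2392.
Check p | disc: -2392 mod 5 = 3.
p does not divide disc. Compute Legendre symbol (d/p):
2^((5-1)/2) mod 5 = -1
(d/p) = -1, so p is inert: (p) stays prime with e=1, f=2, g=1.
Therefore p is inert.

inert


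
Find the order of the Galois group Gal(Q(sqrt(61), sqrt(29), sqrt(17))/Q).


The 3 square roots of distinct primes are multiplicatively independent over Q,
so [K:Q] = 2^3 and Gal(K/Q) is isomorphic to (Z/2Z)^3.
|Gal| = 2^3 = 8

8


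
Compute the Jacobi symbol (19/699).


Compute (19/699) via quadratic reciprocity:
  reciprocity: (19/699) -> -(699/19)
  reduce: (15/19)
  reciprocity: (15/19) -> -(19/15)
  reduce: (4/15)
  pull out 2: (2/15) = +1  (since 15 mod 8 = 7)
  pull out 2: (2/15) = +1  (since 15 mod 8 = 7)
  (1/15) = 1
Product of signs = 1

1


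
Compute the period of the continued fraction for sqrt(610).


Run the CF algorithm for sqrt(610).
a_0 = floor(sqrt(610)) = 24; set m_0=0, q_0=1.
Recurrence: m' = q*a - m,  q' = (d - m'^2)/q,  a' = floor((a_0 + m')/q').
  step 1: m=24, q=34, a=1
  step 2: m=10, q=15, a=2
  step 3: m=20, q=14, a=3
  step 4: m=22, q=9, a=5
  step 5: m=23, q=9, a=5
  step 6: m=22, q=14, a=3
  step 7: m=20, q=15, a=2
  step 8: m=10, q=34, a=1
  step 9: m=24, q=1, a=48
a_9 = 2*a_0 = 48, so the period closes here.
sqrt(610) = [24; 1, 2, 3, 5, 5, 3, 2, 1, 48]
Period length = 9

9


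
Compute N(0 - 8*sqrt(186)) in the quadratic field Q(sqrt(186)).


N(a + b*sqrt(d)) = a^2 - d*b^2
= (0)^2 - (186)*(-8)^2
= 0 - 11904
= -11904

-11904


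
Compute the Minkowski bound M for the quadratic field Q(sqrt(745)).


d = 745, d mod 4 = 1, so disc(K) = d = 745; |disc(K)| = 745
Real quadratic field, so n = 2, s = r2 = 0, r1 = 2
M = (n!/n^n) * (4/pi)^s * sqrt(|disc(K)|) = (2!/2^2) * (4/pi)^0 * sqrt(745)
= 0.5 * 1.000000 * 27.294688
= 13.6473

13.6473


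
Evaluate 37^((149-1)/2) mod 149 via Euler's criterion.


p = 149 is prime and the exponent is (p-1)/2 = 74, so by Euler's criterion 37^74 = (37/149) = +1 or -1 mod 149.
Compute by square-and-multiply:
  74 = 64 + 8 + 2 (binary 1001010)
  Repeated squaring mod 149: 37^1 = 37, 37^2 = 28, 37^4 = 39, 37^8 = 31, 37^16 = 67, 37^32 = 19, 37^64 = 63
  37^74 = 37^64 * 37^8 * 37^2 = 63 * 31 * 28 mod 149
    63 * 31 = 1953 = 16 mod 149
    16 * 28 = 448 = 1 mod 149
  37^74 = 1 mod 149
Result 1: 37 is a quadratic residue mod 149.
37^74 mod 149 = 1

1


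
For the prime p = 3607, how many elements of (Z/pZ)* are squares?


For prime p, the number of non-zero quadratic residues is (p-1)/2.
= (3607-1)/2
= 1803

1803


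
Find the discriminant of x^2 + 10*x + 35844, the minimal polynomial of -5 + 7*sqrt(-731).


The element -5 + 7*sqrt(-731) has minimal polynomial:
x^2 + 10*x + 35844
Discriminant = (10)^2 - 4*(35844)
= 100 - 143376
= -143276

-143276


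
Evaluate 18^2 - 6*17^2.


x^2 - d*y^2
= 18^2 - 6*17^2
= 324 - 1734
= -1410

-1410


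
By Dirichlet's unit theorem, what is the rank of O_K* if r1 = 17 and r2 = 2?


By Dirichlet's unit theorem:
rank = r1 + r2 - 1
= 17 + 2 - 1
= 18

18


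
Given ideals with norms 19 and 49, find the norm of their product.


N(IJ) = N(I) * N(J)
= 19 * 49
= 931

931


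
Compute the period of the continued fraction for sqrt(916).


Run the CF algorithm for sqrt(916).
a_0 = floor(sqrt(916)) = 30; set m_0=0, q_0=1.
Recurrence: m' = q*a - m,  q' = (d - m'^2)/q,  a' = floor((a_0 + m')/q').
  step 1: m=30, q=16, a=3
  step 2: m=18, q=37, a=1
  step 3: m=19, q=15, a=3
  step 4: m=26, q=16, a=3
  step 5: m=22, q=27, a=1
  step 6: m=5, q=33, a=1
  step 7: m=28, q=4, a=14
  step 8: m=28, q=33, a=1
  step 9: m=5, q=27, a=1
  step 10: m=22, q=16, a=3
  step 11: m=26, q=15, a=3
  step 12: m=19, q=37, a=1
  step 13: m=18, q=16, a=3
  step 14: m=30, q=1, a=60
a_14 = 2*a_0 = 60, so the period closes here.
sqrt(916) = [30; 3, 1, 3, 3, 1, 1, 14, 1, 1, 3, 3, 1, 3, 60]
Period length = 14

14


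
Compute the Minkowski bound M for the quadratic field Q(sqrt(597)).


d = 597, d mod 4 = 1, so disc(K) = d = 597; |disc(K)| = 597
Real quadratic field, so n = 2, s = r2 = 0, r1 = 2
M = (n!/n^n) * (4/pi)^s * sqrt(|disc(K)|) = (2!/2^2) * (4/pi)^0 * sqrt(597)
= 0.5 * 1.000000 * 24.433583
= 12.2168

12.2168


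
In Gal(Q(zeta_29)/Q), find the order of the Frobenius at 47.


The Frobenius at p in Gal(Q(zeta_n)/Q) = (Z/nZ)* is the class of p, so its order is ord_29(47), the smallest k >= 1 with 47^k = 1 mod 29.
n = 29 = 29, phi(29) = 28; the order divides phi(n).
Divisors of 28: 1, 2, 4, 7, 14, 28
Repeated squaring mod 29: 47^1 = 18, 47^2 = 5, 47^4 = 25, 47^8 = 16, 47^16 = 24
Test divisors in increasing order:
  k=1: 47^1 = 18 mod 29
  k=2: 47^2 = 5 mod 29
  k=4: 47^4 = 25 mod 29
  k=7: 47^7 = 25 * 5 * 18 = 17 mod 29
  k=14: 47^14 = 16 * 25 * 5 = 28 mod 29
  k=28: 47^28 = 24 * 16 * 25 = 1 mod 29  <- first divisor giving 1
Order = 28

28


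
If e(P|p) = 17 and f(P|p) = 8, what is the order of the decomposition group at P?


|D_P| = e * f
= 17 * 8
= 136

136


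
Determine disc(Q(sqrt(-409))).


For K = Q(sqrt(d)) with d squarefree: disc(K) = d if d = 1 mod 4, and disc(K) = 4d if d = 2 or 3 mod 4.
Here d = -409, and d mod 4 = 3.
d = 3 mod 4, not 1 (O_K = Z[sqrt(d)]), so disc(K) = 4d = 4 * (-409) = -1636

-1636


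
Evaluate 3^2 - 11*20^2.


x^2 - d*y^2
= 3^2 - 11*20^2
= 9 - 4400
= -4391

-4391


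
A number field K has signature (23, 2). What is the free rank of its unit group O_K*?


By Dirichlet's unit theorem:
rank = r1 + r2 - 1
= 23 + 2 - 1
= 24

24


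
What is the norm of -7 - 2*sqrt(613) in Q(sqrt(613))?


N(a + b*sqrt(d)) = a^2 - d*b^2
= (-7)^2 - (613)*(-2)^2
= 49 - 2452
= -2403

-2403


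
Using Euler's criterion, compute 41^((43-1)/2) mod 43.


p = 43 is prime and the exponent is (p-1)/2 = 21, so by Euler's criterion 41^21 = (41/43) = +1 or -1 mod 43.
Compute by square-and-multiply:
  21 = 16 + 4 + 1 (binary 10101)
  Repeated squaring mod 43: 41^1 = 41, 41^2 = 4, 41^4 = 16, 41^8 = 41, 41^16 = 4
  41^21 = 41^16 * 41^4 * 41^1 = 4 * 16 * 41 mod 43
    4 * 16 = 64 = 21 mod 43
    21 * 41 = 861 = 1 mod 43
  41^21 = 1 mod 43
Result 1: 41 is a quadratic residue mod 43.
41^21 mod 43 = 1

1


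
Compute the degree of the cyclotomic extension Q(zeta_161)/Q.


The degree equals Euler's totient phi(161).
161 = 7 * 23
phi(161) = 132

132
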